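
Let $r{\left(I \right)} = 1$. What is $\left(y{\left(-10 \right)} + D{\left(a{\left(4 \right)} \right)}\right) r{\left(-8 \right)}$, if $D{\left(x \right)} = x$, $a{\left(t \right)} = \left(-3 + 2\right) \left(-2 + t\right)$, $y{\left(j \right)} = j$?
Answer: $-12$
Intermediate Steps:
$a{\left(t \right)} = 2 - t$ ($a{\left(t \right)} = - (-2 + t) = 2 - t$)
$\left(y{\left(-10 \right)} + D{\left(a{\left(4 \right)} \right)}\right) r{\left(-8 \right)} = \left(-10 + \left(2 - 4\right)\right) 1 = \left(-10 - 2\right) 1 = \left(-12\right) 1 = -12$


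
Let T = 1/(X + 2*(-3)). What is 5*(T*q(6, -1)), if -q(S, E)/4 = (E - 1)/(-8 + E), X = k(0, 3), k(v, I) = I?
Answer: 40/27 ≈ 1.4815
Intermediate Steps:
X = 3
T = -1/3 (T = 1/(3 + 2*(-3)) = 1/(3 - 6) = 1/(-3) = -1/3 ≈ -0.33333)
q(S, E) = -4*(-1 + E)/(-8 + E) (q(S, E) = -4*(E - 1)/(-8 + E) = -4*(-1 + E)/(-8 + E))
5*(T*q(6, -1)) = 5*(-4*(1 - 1*(-1))/(3*(-8 - 1))) = 5*(-4*(1 + 1)/(3*(-9))) = 5*(-4*(-1)*2/(3*9)) = 5*(-1/3*(-8/9)) = 5*(8/27) = 40/27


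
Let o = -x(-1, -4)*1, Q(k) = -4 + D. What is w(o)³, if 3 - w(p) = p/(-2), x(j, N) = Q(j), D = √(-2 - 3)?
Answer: (10 - I*√5)³/8 ≈ 106.25 - 82.455*I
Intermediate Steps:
D = I*√5 (D = √(-5) = I*√5 ≈ 2.2361*I)
Q(k) = -4 + I*√5
x(j, N) = -4 + I*√5
o = 4 - I*√5 (o = -(-4 + I*√5)*1 = (4 - I*√5)*1 = 4 - I*√5 ≈ 4.0 - 2.2361*I)
w(p) = 3 + p/2 (w(p) = 3 - p/(-2) = 3 - (-1)*p/2 = 3 + p/2)
w(o)³ = (3 + (4 - I*√5)/2)³ = (3 + (2 - I*√5/2))³ = (5 - I*√5/2)³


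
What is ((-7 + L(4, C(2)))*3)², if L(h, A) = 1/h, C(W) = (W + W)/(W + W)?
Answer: 6561/16 ≈ 410.06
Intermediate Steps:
C(W) = 1 (C(W) = (2*W)/((2*W)) = (2*W)*(1/(2*W)) = 1)
((-7 + L(4, C(2)))*3)² = ((-7 + 1/4)*3)² = ((-7 + ¼)*3)² = (-27/4*3)² = (-81/4)² = 6561/16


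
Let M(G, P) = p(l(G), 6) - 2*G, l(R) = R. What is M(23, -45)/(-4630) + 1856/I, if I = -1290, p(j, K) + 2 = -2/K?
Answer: -853093/597270 ≈ -1.4283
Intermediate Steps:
p(j, K) = -2 - 2/K
M(G, P) = -7/3 - 2*G (M(G, P) = (-2 - 2/6) - 2*G = (-2 - 2*⅙) - 2*G = (-2 - ⅓) - 2*G = -7/3 - 2*G)
M(23, -45)/(-4630) + 1856/I = (-7/3 - 2*23)/(-4630) + 1856/(-1290) = (-7/3 - 46)*(-1/4630) + 1856*(-1/1290) = -145/3*(-1/4630) - 928/645 = 29/2778 - 928/645 = -853093/597270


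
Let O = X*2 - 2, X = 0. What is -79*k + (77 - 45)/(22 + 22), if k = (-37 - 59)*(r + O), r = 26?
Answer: 2002184/11 ≈ 1.8202e+5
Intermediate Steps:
O = -2 (O = 0*2 - 2 = 0 - 2 = -2)
k = -2304 (k = (-37 - 59)*(26 - 2) = -96*24 = -2304)
-79*k + (77 - 45)/(22 + 22) = -79*(-2304) + (77 - 45)/(22 + 22) = 182016 + 32/44 = 182016 + 32*(1/44) = 182016 + 8/11 = 2002184/11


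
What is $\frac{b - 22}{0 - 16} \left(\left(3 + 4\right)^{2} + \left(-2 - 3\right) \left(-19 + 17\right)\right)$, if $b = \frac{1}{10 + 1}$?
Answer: $\frac{14219}{176} \approx 80.79$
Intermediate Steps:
$b = \frac{1}{11} \approx 0.090909$
$\frac{b - 22}{0 - 16} \left(\left(3 + 4\right)^{2} + \left(-2 - 3\right) \left(-19 + 17\right)\right) = \frac{\frac{1}{11} - 22}{0 - 16} \left(\left(3 + 4\right)^{2} + \left(-2 - 3\right) \left(-19 + 17\right)\right) = - \frac{241}{11 \left(-16\right)} \left(7^{2} - -10\right) = \left(- \frac{241}{11}\right) \left(- \frac{1}{16}\right) \left(49 + 10\right) = \frac{241}{176} \cdot 59 = \frac{14219}{176}$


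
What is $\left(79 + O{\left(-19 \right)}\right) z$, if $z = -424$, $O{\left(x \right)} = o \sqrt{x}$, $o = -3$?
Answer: $-33496 + 1272 i \sqrt{19} \approx -33496.0 + 5544.5 i$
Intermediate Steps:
$O{\left(x \right)} = - 3 \sqrt{x}$
$\left(79 + O{\left(-19 \right)}\right) z = \left(79 - 3 \sqrt{-19}\right) \left(-424\right) = \left(79 - 3 i \sqrt{19}\right) \left(-424\right) = -33496 + 1272 i \sqrt{19}$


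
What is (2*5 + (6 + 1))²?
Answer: 289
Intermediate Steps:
(2*5 + (6 + 1))² = (10 + 7)² = 17² = 289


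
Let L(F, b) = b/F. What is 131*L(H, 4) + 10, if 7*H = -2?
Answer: -1824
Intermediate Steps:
H = -2/7 (H = (1/7)*(-2) = -2/7 ≈ -0.28571)
131*L(H, 4) + 10 = 131*(4/(-2/7)) + 10 = 131*(4*(-7/2)) + 10 = 131*(-14) + 10 = -1834 + 10 = -1824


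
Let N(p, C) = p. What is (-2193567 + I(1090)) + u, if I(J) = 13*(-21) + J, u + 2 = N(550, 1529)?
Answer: -2192202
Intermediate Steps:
u = 548 (u = -2 + 550 = 548)
I(J) = -273 + J
(-2193567 + I(1090)) + u = (-2193567 + (-273 + 1090)) + 548 = (-2193567 + 817) + 548 = -2192750 + 548 = -2192202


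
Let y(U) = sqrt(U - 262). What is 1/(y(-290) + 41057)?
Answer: 41057/1685677801 - 2*I*sqrt(138)/1685677801 ≈ 2.4356e-5 - 1.3938e-8*I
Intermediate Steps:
y(U) = sqrt(-262 + U)
1/(y(-290) + 41057) = 1/(sqrt(-262 - 290) + 41057) = 1/(sqrt(-552) + 41057) = 1/(2*I*sqrt(138) + 41057) = 1/(41057 + 2*I*sqrt(138))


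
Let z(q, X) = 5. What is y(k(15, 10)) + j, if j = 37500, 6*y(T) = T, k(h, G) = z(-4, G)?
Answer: 225005/6 ≈ 37501.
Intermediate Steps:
k(h, G) = 5
y(T) = T/6
y(k(15, 10)) + j = (⅙)*5 + 37500 = ⅚ + 37500 = 225005/6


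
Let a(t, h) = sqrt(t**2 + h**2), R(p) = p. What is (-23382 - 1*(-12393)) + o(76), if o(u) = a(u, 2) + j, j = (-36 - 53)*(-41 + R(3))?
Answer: -7607 + 34*sqrt(5) ≈ -7531.0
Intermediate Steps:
j = 3382 (j = (-36 - 53)*(-41 + 3) = -89*(-38) = 3382)
a(t, h) = sqrt(h**2 + t**2)
o(u) = 3382 + sqrt(4 + u**2) (o(u) = sqrt(2**2 + u**2) + 3382 = sqrt(4 + u**2) + 3382 = 3382 + sqrt(4 + u**2))
(-23382 - 1*(-12393)) + o(76) = (-23382 - 1*(-12393)) + (3382 + sqrt(4 + 76**2)) = (-23382 + 12393) + (3382 + sqrt(4 + 5776)) = -10989 + (3382 + sqrt(5780)) = -10989 + (3382 + 34*sqrt(5)) = -7607 + 34*sqrt(5)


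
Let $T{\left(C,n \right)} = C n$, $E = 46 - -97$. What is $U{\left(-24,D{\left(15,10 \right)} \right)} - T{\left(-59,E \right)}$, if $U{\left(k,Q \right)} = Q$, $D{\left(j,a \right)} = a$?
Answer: $8447$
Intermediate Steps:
$E = 143$ ($E = 46 + 97 = 143$)
$U{\left(-24,D{\left(15,10 \right)} \right)} - T{\left(-59,E \right)} = 10 - \left(-59\right) 143 = 10 - -8437 = 10 + 8437 = 8447$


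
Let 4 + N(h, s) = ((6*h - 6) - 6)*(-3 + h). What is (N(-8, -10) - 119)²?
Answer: 288369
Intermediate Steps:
N(h, s) = -4 + (-12 + 6*h)*(-3 + h) (N(h, s) = -4 + ((6*h - 6) - 6)*(-3 + h) = -4 + ((-6 + 6*h) - 6)*(-3 + h) = -4 + (-12 + 6*h)*(-3 + h))
(N(-8, -10) - 119)² = ((32 - 30*(-8) + 6*(-8)²) - 119)² = ((32 + 240 + 6*64) - 119)² = ((32 + 240 + 384) - 119)² = (656 - 119)² = 537² = 288369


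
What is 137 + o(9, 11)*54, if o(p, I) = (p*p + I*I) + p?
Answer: 11531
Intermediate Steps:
o(p, I) = p + I² + p² (o(p, I) = (p² + I²) + p = (I² + p²) + p = p + I² + p²)
137 + o(9, 11)*54 = 137 + (9 + 11² + 9²)*54 = 137 + (9 + 121 + 81)*54 = 137 + 211*54 = 137 + 11394 = 11531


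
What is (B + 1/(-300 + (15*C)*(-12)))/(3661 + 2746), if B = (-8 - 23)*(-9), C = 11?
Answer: 636119/14607960 ≈ 0.043546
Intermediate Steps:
B = 279 (B = -31*(-9) = 279)
(B + 1/(-300 + (15*C)*(-12)))/(3661 + 2746) = (279 + 1/(-300 + (15*11)*(-12)))/(3661 + 2746) = (279 + 1/(-300 + 165*(-12)))/6407 = (279 + 1/(-300 - 1980))*(1/6407) = (279 + 1/(-2280))*(1/6407) = (279 - 1/2280)*(1/6407) = (636119/2280)*(1/6407) = 636119/14607960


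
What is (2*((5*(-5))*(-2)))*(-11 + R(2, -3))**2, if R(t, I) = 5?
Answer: 3600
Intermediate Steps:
(2*((5*(-5))*(-2)))*(-11 + R(2, -3))**2 = (2*((5*(-5))*(-2)))*(-11 + 5)**2 = (2*(-25*(-2)))*(-6)**2 = (2*50)*36 = 100*36 = 3600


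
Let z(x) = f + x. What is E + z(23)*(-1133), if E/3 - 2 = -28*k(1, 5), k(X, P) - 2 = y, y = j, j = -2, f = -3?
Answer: -22654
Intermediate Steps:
y = -2
k(X, P) = 0 (k(X, P) = 2 - 2 = 0)
z(x) = -3 + x
E = 6 (E = 6 + 3*(-28*0) = 6 + 3*0 = 6 + 0 = 6)
E + z(23)*(-1133) = 6 + (-3 + 23)*(-1133) = 6 + 20*(-1133) = 6 - 22660 = -22654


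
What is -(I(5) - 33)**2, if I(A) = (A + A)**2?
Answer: -4489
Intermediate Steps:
I(A) = 4*A**2 (I(A) = (2*A)**2 = 4*A**2)
-(I(5) - 33)**2 = -(4*5**2 - 33)**2 = -(4*25 - 33)**2 = -(100 - 33)**2 = -1*67**2 = -1*4489 = -4489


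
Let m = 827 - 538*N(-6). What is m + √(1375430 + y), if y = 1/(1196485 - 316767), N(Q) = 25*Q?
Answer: 81527 + √1064450447962975038/879718 ≈ 82700.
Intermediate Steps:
m = 81527 (m = 827 - 13450*(-6) = 827 - 538*(-150) = 827 + 80700 = 81527)
y = 1/879718 ≈ 1.1367e-6
m + √(1375430 + y) = 81527 + √(1375430 + 1/879718) = 81527 + √(1209990528741/879718) = 81527 + √1064450447962975038/879718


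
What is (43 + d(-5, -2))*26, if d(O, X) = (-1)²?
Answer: 1144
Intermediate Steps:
d(O, X) = 1
(43 + d(-5, -2))*26 = (43 + 1)*26 = 44*26 = 1144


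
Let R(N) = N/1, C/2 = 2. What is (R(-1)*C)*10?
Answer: -40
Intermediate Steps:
C = 4 (C = 2*2 = 4)
R(N) = N (R(N) = N*1 = N)
(R(-1)*C)*10 = -1*4*10 = -4*10 = -40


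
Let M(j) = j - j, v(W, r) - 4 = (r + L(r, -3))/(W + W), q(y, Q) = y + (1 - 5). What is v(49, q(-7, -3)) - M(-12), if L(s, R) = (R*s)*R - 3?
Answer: 279/98 ≈ 2.8469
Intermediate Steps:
L(s, R) = -3 + s*R² (L(s, R) = s*R² - 3 = -3 + s*R²)
q(y, Q) = -4 + y (q(y, Q) = y - 4 = -4 + y)
v(W, r) = 4 + (-3 + 10*r)/(2*W) (v(W, r) = 4 + (r + (-3 + r*(-3)²))/(W + W) = 4 + (r + (-3 + r*9))/((2*W)) = 4 + (r + (-3 + 9*r))*(1/(2*W)) = 4 + (-3 + 10*r)*(1/(2*W)) = 4 + (-3 + 10*r)/(2*W))
M(j) = 0
v(49, q(-7, -3)) - M(-12) = (½)*(-3 + 8*49 + 10*(-4 - 7))/49 - 1*0 = (½)*(1/49)*(-3 + 392 + 10*(-11)) + 0 = (½)*(1/49)*(-3 + 392 - 110) + 0 = (½)*(1/49)*279 + 0 = 279/98 + 0 = 279/98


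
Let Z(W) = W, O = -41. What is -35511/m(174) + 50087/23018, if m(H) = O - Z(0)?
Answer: 819445765/943738 ≈ 868.30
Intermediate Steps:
m(H) = -41 (m(H) = -41 - 1*0 = -41 + 0 = -41)
-35511/m(174) + 50087/23018 = -35511/(-41) + 50087/23018 = -35511*(-1/41) + 50087*(1/23018) = 35511/41 + 50087/23018 = 819445765/943738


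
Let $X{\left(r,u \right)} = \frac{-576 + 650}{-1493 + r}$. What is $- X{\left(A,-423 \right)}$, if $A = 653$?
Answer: $\frac{37}{420} \approx 0.088095$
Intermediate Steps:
$X{\left(r,u \right)} = \frac{74}{-1493 + r}$
$- X{\left(A,-423 \right)} = - \frac{74}{-1493 + 653} = - \frac{74}{-840} = - \frac{74 \left(-1\right)}{840} = \left(-1\right) \left(- \frac{37}{420}\right) = \frac{37}{420}$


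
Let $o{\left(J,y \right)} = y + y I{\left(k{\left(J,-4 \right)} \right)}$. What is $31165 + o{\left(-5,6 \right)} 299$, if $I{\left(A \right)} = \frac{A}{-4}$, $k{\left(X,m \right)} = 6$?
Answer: $30268$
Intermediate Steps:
$I{\left(A \right)} = - \frac{A}{4}$ ($I{\left(A \right)} = A \left(- \frac{1}{4}\right) = - \frac{A}{4}$)
$o{\left(J,y \right)} = - \frac{y}{2}$ ($o{\left(J,y \right)} = y + y \left(\left(- \frac{1}{4}\right) 6\right) = y + y \left(- \frac{3}{2}\right) = y - \frac{3 y}{2} = - \frac{y}{2}$)
$31165 + o{\left(-5,6 \right)} 299 = 31165 + \left(- \frac{1}{2}\right) 6 \cdot 299 = 31165 - 897 = 30268$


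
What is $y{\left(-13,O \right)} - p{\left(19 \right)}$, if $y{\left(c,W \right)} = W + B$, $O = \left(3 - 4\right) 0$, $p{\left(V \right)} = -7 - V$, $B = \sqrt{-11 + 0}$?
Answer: $26 + i \sqrt{11} \approx 26.0 + 3.3166 i$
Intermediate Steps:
$B = i \sqrt{11}$ ($B = \sqrt{-11} = i \sqrt{11} \approx 3.3166 i$)
$O = 0$ ($O = \left(-1\right) 0 = 0$)
$y{\left(c,W \right)} = W + i \sqrt{11}$
$y{\left(-13,O \right)} - p{\left(19 \right)} = \left(0 + i \sqrt{11}\right) - \left(-7 - 19\right) = i \sqrt{11} - \left(-7 - 19\right) = i \sqrt{11} - -26 = i \sqrt{11} + 26 = 26 + i \sqrt{11}$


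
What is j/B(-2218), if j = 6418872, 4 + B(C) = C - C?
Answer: -1604718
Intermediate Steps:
B(C) = -4 (B(C) = -4 + (C - C) = -4 + 0 = -4)
j/B(-2218) = 6418872/(-4) = 6418872*(-¼) = -1604718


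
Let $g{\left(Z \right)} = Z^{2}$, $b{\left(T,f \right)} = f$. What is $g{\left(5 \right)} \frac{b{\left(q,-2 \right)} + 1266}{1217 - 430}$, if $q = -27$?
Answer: $\frac{31600}{787} \approx 40.152$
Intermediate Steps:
$g{\left(5 \right)} \frac{b{\left(q,-2 \right)} + 1266}{1217 - 430} = 5^{2} \frac{-2 + 1266}{1217 - 430} = 25 \cdot \frac{1264}{787} = \frac{31600}{787}$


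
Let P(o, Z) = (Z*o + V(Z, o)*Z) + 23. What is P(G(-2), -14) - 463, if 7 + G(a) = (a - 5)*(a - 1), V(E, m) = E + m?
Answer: -636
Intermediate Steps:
G(a) = -7 + (-1 + a)*(-5 + a) (G(a) = -7 + (a - 5)*(a - 1) = -7 + (-5 + a)*(-1 + a) = -7 + (-1 + a)*(-5 + a))
P(o, Z) = 23 + Z*o + Z*(Z + o) (P(o, Z) = (Z*o + (Z + o)*Z) + 23 = (Z*o + Z*(Z + o)) + 23 = 23 + Z*o + Z*(Z + o))
P(G(-2), -14) - 463 = (23 - 14*(-2 + (-2)**2 - 6*(-2)) - 14*(-14 + (-2 + (-2)**2 - 6*(-2)))) - 463 = (23 - 14*(-2 + 4 + 12) - 14*(-14 + (-2 + 4 + 12))) - 463 = (23 - 14*14 - 14*(-14 + 14)) - 463 = (23 - 196 - 14*0) - 463 = (23 - 196 + 0) - 463 = -173 - 463 = -636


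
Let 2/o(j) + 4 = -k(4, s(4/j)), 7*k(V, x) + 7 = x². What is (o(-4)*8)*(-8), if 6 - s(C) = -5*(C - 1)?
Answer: 896/37 ≈ 24.216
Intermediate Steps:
s(C) = 1 + 5*C (s(C) = 6 - (-5)*(C - 1) = 6 - (-5)*(-1 + C) = 6 - (5 - 5*C) = 6 + (-5 + 5*C) = 1 + 5*C)
k(V, x) = -1 + x²/7
o(j) = 2/(-3 - (1 + 20/j)²/7) (o(j) = 2/(-4 - (-1 + (1 + 5*(4/j))²/7)) = 2/(-4 - (-1 + (1 + 20/j)²/7)) = 2/(-4 + (1 - (1 + 20/j)²/7)) = 2/(-3 - (1 + 20/j)²/7))
(o(-4)*8)*(-8) = (-14*(-4)²/((20 - 4)² + 21*(-4)²)*8)*(-8) = (-14*16/(16² + 21*16)*8)*(-8) = (-14*16/(256 + 336)*8)*(-8) = (-14*16/592*8)*(-8) = (-14*16*1/592*8)*(-8) = -14/37*8*(-8) = -112/37*(-8) = 896/37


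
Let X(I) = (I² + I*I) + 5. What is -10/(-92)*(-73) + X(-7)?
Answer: 4373/46 ≈ 95.065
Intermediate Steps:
X(I) = 5 + 2*I² (X(I) = (I² + I²) + 5 = 2*I² + 5 = 5 + 2*I²)
-10/(-92)*(-73) + X(-7) = -10/(-92)*(-73) + (5 + 2*(-7)²) = -10*(-1/92)*(-73) + (5 + 2*49) = (5/46)*(-73) + (5 + 98) = -365/46 + 103 = 4373/46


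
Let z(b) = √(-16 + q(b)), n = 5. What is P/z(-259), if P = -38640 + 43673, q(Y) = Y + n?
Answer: -5033*I*√30/90 ≈ -306.3*I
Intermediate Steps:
q(Y) = 5 + Y (q(Y) = Y + 5 = 5 + Y)
z(b) = √(-11 + b) (z(b) = √(-16 + (5 + b)) = √(-11 + b))
P = 5033
P/z(-259) = 5033/(√(-11 - 259)) = 5033/(√(-270)) = 5033/((3*I*√30)) = 5033*(-I*√30/90) = -5033*I*√30/90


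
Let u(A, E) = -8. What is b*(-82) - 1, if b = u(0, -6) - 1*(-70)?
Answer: -5085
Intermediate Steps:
b = 62 (b = -8 - 1*(-70) = -8 + 70 = 62)
b*(-82) - 1 = 62*(-82) - 1 = -5084 - 1 = -5085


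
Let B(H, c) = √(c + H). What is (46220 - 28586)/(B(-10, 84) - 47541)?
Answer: -838337994/2260146607 - 17634*√74/2260146607 ≈ -0.37099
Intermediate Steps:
B(H, c) = √(H + c)
(46220 - 28586)/(B(-10, 84) - 47541) = (46220 - 28586)/(√(-10 + 84) - 47541) = 17634/(√74 - 47541) = 17634/(-47541 + √74)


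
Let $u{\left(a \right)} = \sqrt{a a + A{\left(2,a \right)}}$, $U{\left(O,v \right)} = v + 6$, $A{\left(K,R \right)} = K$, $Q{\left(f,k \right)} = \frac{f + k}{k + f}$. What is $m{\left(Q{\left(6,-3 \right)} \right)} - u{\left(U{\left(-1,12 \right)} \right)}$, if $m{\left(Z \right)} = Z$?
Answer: $1 - \sqrt{326} \approx -17.055$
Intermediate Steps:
$Q{\left(f,k \right)} = 1$ ($Q{\left(f,k \right)} = \frac{f + k}{f + k} = 1$)
$U{\left(O,v \right)} = 6 + v$
$u{\left(a \right)} = \sqrt{2 + a^{2}}$ ($u{\left(a \right)} = \sqrt{a a + 2} = \sqrt{a^{2} + 2} = \sqrt{2 + a^{2}}$)
$m{\left(Q{\left(6,-3 \right)} \right)} - u{\left(U{\left(-1,12 \right)} \right)} = 1 - \sqrt{2 + \left(6 + 12\right)^{2}} = 1 - \sqrt{2 + 18^{2}} = 1 - \sqrt{2 + 324} = 1 - \sqrt{326}$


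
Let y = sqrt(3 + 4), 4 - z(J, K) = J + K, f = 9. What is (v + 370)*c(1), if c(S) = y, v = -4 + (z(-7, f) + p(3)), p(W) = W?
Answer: 371*sqrt(7) ≈ 981.57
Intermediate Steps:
z(J, K) = 4 - J - K (z(J, K) = 4 - (J + K) = 4 + (-J - K) = 4 - J - K)
v = 1 (v = -4 + ((4 - 1*(-7) - 1*9) + 3) = -4 + ((4 + 7 - 9) + 3) = -4 + (2 + 3) = -4 + 5 = 1)
y = sqrt(7) ≈ 2.6458
c(S) = sqrt(7)
(v + 370)*c(1) = (1 + 370)*sqrt(7) = 371*sqrt(7)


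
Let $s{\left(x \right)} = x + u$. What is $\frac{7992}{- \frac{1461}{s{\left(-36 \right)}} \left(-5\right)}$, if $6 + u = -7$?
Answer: $- \frac{130536}{2435} \approx -53.608$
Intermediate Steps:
$u = -13$ ($u = -6 - 7 = -13$)
$s{\left(x \right)} = -13 + x$ ($s{\left(x \right)} = x - 13 = -13 + x$)
$\frac{7992}{- \frac{1461}{s{\left(-36 \right)}} \left(-5\right)} = \frac{7992}{- \frac{1461}{-13 - 36} \left(-5\right)} = \frac{7992}{- \frac{1461}{-49} \left(-5\right)} = \frac{7992}{\left(-1461\right) \left(- \frac{1}{49}\right) \left(-5\right)} = \frac{7992}{\frac{1461}{49} \left(-5\right)} = \frac{7992}{- \frac{7305}{49}} = 7992 \left(- \frac{49}{7305}\right) = - \frac{130536}{2435}$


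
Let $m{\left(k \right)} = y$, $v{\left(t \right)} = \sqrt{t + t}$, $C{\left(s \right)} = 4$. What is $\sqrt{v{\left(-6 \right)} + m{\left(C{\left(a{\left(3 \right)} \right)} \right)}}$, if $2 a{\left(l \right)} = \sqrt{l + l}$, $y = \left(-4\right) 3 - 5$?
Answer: $\sqrt{-17 + 2 i \sqrt{3}} \approx 0.41794 + 4.1442 i$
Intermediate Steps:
$y = -17$ ($y = -12 - 5 = -17$)
$a{\left(l \right)} = \frac{\sqrt{2} \sqrt{l}}{2}$ ($a{\left(l \right)} = \frac{\sqrt{l + l}}{2} = \frac{\sqrt{2 l}}{2} = \frac{\sqrt{2} \sqrt{l}}{2}$)
$v{\left(t \right)} = \sqrt{2} \sqrt{t}$ ($v{\left(t \right)} = \sqrt{2 t} = \sqrt{2} \sqrt{t}$)
$m{\left(k \right)} = -17$
$\sqrt{v{\left(-6 \right)} + m{\left(C{\left(a{\left(3 \right)} \right)} \right)}} = \sqrt{\sqrt{2} \sqrt{-6} - 17} = \sqrt{\sqrt{2} i \sqrt{6} - 17} = \sqrt{2 i \sqrt{3} - 17} = \sqrt{-17 + 2 i \sqrt{3}}$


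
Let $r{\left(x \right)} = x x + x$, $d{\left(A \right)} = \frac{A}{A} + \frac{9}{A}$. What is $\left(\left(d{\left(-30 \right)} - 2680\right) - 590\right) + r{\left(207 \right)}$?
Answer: $\frac{397867}{10} \approx 39787.0$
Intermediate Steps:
$d{\left(A \right)} = 1 + \frac{9}{A}$
$r{\left(x \right)} = x + x^{2}$ ($r{\left(x \right)} = x^{2} + x = x + x^{2}$)
$\left(\left(d{\left(-30 \right)} - 2680\right) - 590\right) + r{\left(207 \right)} = \left(\left(\frac{9 - 30}{-30} - 2680\right) - 590\right) + 207 \left(1 + 207\right) = \left(\left(\left(- \frac{1}{30}\right) \left(-21\right) - 2680\right) - 590\right) + 207 \cdot 208 = \left(\left(\frac{7}{10} - 2680\right) - 590\right) + 43056 = \left(- \frac{26793}{10} - 590\right) + 43056 = - \frac{32693}{10} + 43056 = \frac{397867}{10}$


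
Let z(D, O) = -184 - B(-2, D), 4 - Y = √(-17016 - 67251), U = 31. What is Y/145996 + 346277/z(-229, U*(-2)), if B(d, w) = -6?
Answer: -12638764045/6496822 - 3*I*√9363/145996 ≈ -1945.4 - 0.0019883*I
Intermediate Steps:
Y = 4 - 3*I*√9363 (Y = 4 - √(-17016 - 67251) = 4 - √(-84267) = 4 - 3*I*√9363 ≈ 4.0 - 290.29*I)
z(D, O) = -178 (z(D, O) = -184 - 1*(-6) = -184 + 6 = -178)
Y/145996 + 346277/z(-229, U*(-2)) = (4 - 3*I*√9363)/145996 + 346277/(-178) = (4 - 3*I*√9363)*(1/145996) + 346277*(-1/178) = (1/36499 - 3*I*√9363/145996) - 346277/178 = -12638764045/6496822 - 3*I*√9363/145996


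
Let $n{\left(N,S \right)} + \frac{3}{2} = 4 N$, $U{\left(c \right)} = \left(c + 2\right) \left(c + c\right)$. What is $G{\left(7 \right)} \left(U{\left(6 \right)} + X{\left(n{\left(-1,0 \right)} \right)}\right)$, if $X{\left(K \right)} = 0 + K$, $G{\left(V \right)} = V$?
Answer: $\frac{1267}{2} \approx 633.5$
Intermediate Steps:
$U{\left(c \right)} = 2 c \left(2 + c\right)$ ($U{\left(c \right)} = \left(2 + c\right) 2 c = 2 c \left(2 + c\right)$)
$n{\left(N,S \right)} = - \frac{3}{2} + 4 N$
$X{\left(K \right)} = K$
$G{\left(7 \right)} \left(U{\left(6 \right)} + X{\left(n{\left(-1,0 \right)} \right)}\right) = 7 \left(2 \cdot 6 \left(2 + 6\right) + \left(- \frac{3}{2} + 4 \left(-1\right)\right)\right) = 7 \left(2 \cdot 6 \cdot 8 - \frac{11}{2}\right) = 7 \left(96 - \frac{11}{2}\right) = 7 \cdot \frac{181}{2} = \frac{1267}{2}$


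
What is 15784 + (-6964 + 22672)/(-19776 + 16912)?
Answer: 11297417/716 ≈ 15779.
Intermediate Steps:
15784 + (-6964 + 22672)/(-19776 + 16912) = 15784 + 15708/(-2864) = 15784 + 15708*(-1/2864) = 15784 - 3927/716 = 11297417/716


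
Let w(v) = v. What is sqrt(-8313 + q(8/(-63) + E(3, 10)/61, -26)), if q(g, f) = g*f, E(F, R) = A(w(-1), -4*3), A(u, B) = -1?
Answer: I*sqrt(13635191591)/1281 ≈ 91.155*I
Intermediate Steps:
E(F, R) = -1
q(g, f) = f*g
sqrt(-8313 + q(8/(-63) + E(3, 10)/61, -26)) = sqrt(-8313 - 26*(8/(-63) - 1/61)) = sqrt(-8313 - 26*(8*(-1/63) - 1*1/61)) = sqrt(-8313 - 26*(-8/63 - 1/61)) = sqrt(-8313 - 26*(-551/3843)) = sqrt(-8313 + 14326/3843) = sqrt(-31932533/3843) = I*sqrt(13635191591)/1281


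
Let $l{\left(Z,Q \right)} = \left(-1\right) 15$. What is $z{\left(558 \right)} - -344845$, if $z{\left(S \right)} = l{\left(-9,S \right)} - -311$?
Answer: $345141$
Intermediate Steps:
$l{\left(Z,Q \right)} = -15$
$z{\left(S \right)} = 296$ ($z{\left(S \right)} = -15 - -311 = -15 + 311 = 296$)
$z{\left(558 \right)} - -344845 = 296 - -344845 = 296 + 344845 = 345141$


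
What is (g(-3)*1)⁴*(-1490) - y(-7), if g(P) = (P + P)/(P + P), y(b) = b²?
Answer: -1539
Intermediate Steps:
g(P) = 1 (g(P) = (2*P)/((2*P)) = (2*P)*(1/(2*P)) = 1)
(g(-3)*1)⁴*(-1490) - y(-7) = (1*1)⁴*(-1490) - 1*(-7)² = 1⁴*(-1490) - 1*49 = 1*(-1490) - 49 = -1490 - 49 = -1539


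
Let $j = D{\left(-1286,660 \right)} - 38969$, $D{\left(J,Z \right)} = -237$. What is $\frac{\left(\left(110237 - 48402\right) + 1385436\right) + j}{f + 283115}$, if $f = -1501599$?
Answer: $- \frac{1408065}{1218484} \approx -1.1556$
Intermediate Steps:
$j = -39206$ ($j = -237 - 38969 = -39206$)
$\frac{\left(\left(110237 - 48402\right) + 1385436\right) + j}{f + 283115} = \frac{\left(\left(110237 - 48402\right) + 1385436\right) - 39206}{-1501599 + 283115} = \frac{\left(61835 + 1385436\right) - 39206}{-1218484} = \left(1447271 - 39206\right) \left(- \frac{1}{1218484}\right) = 1408065 \left(- \frac{1}{1218484}\right) = - \frac{1408065}{1218484}$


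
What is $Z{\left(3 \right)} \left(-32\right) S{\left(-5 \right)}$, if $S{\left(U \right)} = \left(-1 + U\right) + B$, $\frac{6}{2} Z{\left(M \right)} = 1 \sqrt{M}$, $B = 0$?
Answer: $64 \sqrt{3} \approx 110.85$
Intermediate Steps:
$Z{\left(M \right)} = \frac{\sqrt{M}}{3}$ ($Z{\left(M \right)} = \frac{1 \sqrt{M}}{3} = \frac{\sqrt{M}}{3}$)
$S{\left(U \right)} = -1 + U$ ($S{\left(U \right)} = \left(-1 + U\right) + 0 = -1 + U$)
$Z{\left(3 \right)} \left(-32\right) S{\left(-5 \right)} = \frac{\sqrt{3}}{3} \left(-32\right) \left(-1 - 5\right) = - \frac{32 \sqrt{3}}{3} \left(-6\right) = 64 \sqrt{3}$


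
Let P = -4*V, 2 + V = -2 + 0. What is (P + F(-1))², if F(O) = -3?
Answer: 169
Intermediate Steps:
V = -4 (V = -2 + (-2 + 0) = -2 - 2 = -4)
P = 16 (P = -4*(-4) = 16)
(P + F(-1))² = (16 - 3)² = 13² = 169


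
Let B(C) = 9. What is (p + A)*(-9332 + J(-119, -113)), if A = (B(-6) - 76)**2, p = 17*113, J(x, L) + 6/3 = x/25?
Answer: -299307258/5 ≈ -5.9861e+7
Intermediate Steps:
J(x, L) = -2 + x/25
p = 1921
A = 4489 (A = (9 - 76)**2 = (-67)**2 = 4489)
(p + A)*(-9332 + J(-119, -113)) = (1921 + 4489)*(-9332 + (-2 + (1/25)*(-119))) = 6410*(-9332 + (-2 - 119/25)) = 6410*(-9332 - 169/25) = 6410*(-233469/25) = -299307258/5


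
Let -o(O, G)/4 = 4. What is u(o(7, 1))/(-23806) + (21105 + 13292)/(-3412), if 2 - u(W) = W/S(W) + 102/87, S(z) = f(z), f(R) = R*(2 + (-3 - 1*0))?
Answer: -11873487657/1177778044 ≈ -10.081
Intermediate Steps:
o(O, G) = -16 (o(O, G) = -4*4 = -16)
f(R) = -R (f(R) = R*(2 + (-3 + 0)) = R*(2 - 3) = R*(-1) = -R)
S(z) = -z
u(W) = 53/29 (u(W) = 2 - (W/((-W)) + 102/87) = 2 - (W*(-1/W) + 102*(1/87)) = 2 - (-1 + 34/29) = 2 - 1*5/29 = 2 - 5/29 = 53/29)
u(o(7, 1))/(-23806) + (21105 + 13292)/(-3412) = (53/29)/(-23806) + (21105 + 13292)/(-3412) = (53/29)*(-1/23806) + 34397*(-1/3412) = -53/690374 - 34397/3412 = -11873487657/1177778044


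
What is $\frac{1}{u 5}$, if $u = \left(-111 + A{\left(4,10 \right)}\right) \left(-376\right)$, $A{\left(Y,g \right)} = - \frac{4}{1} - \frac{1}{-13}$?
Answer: $\frac{13}{2808720} \approx 4.6284 \cdot 10^{-6}$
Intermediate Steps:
$A{\left(Y,g \right)} = - \frac{51}{13}$ ($A{\left(Y,g \right)} = \left(-4\right) 1 - - \frac{1}{13} = -4 + \frac{1}{13} = - \frac{51}{13}$)
$u = \frac{561744}{13}$ ($u = \left(-111 - \frac{51}{13}\right) \left(-376\right) = \left(- \frac{1494}{13}\right) \left(-376\right) = \frac{561744}{13} \approx 43211.0$)
$\frac{1}{u 5} = \frac{1}{\frac{561744}{13} \cdot 5} = \frac{1}{\frac{2808720}{13}} = \frac{13}{2808720}$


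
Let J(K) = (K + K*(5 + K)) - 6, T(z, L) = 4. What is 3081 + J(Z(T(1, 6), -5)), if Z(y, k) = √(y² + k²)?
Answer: 3116 + 6*√41 ≈ 3154.4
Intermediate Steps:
Z(y, k) = √(k² + y²)
J(K) = -6 + K + K*(5 + K)
3081 + J(Z(T(1, 6), -5)) = 3081 + (-6 + (√((-5)² + 4²))² + 6*√((-5)² + 4²)) = 3081 + (-6 + (√(25 + 16))² + 6*√(25 + 16)) = 3081 + (-6 + (√41)² + 6*√41) = 3081 + (-6 + 41 + 6*√41) = 3081 + (35 + 6*√41) = 3116 + 6*√41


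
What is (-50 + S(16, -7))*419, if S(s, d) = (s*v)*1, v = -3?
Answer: -41062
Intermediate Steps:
S(s, d) = -3*s (S(s, d) = (s*(-3))*1 = -3*s*1 = -3*s)
(-50 + S(16, -7))*419 = (-50 - 3*16)*419 = (-50 - 48)*419 = -98*419 = -41062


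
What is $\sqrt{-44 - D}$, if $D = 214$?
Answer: $i \sqrt{258} \approx 16.062 i$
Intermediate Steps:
$\sqrt{-44 - D} = \sqrt{-44 - 214} = \sqrt{-258} = i \sqrt{258}$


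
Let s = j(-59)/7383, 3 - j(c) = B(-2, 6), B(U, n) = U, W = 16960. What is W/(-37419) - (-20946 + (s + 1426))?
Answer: 1797519062755/92088159 ≈ 19520.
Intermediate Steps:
j(c) = 5 (j(c) = 3 - 1*(-2) = 3 + 2 = 5)
s = 5/7383 ≈ 0.00067723
W/(-37419) - (-20946 + (s + 1426)) = 16960/(-37419) - (-20946 + (5/7383 + 1426)) = 16960*(-1/37419) - (-20946 + 10528163/7383) = -16960/37419 - 1*(-144116155/7383) = -16960/37419 + 144116155/7383 = 1797519062755/92088159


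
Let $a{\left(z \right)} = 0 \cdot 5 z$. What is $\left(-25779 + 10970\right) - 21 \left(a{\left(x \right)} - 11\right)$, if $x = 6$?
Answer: $-14578$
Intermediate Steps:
$a{\left(z \right)} = 0$ ($a{\left(z \right)} = 0 z = 0$)
$\left(-25779 + 10970\right) - 21 \left(a{\left(x \right)} - 11\right) = \left(-25779 + 10970\right) - 21 \left(0 - 11\right) = -14809 - -231 = -14809 + 231 = -14578$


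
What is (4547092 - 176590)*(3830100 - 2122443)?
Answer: 7463318333814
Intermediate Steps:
(4547092 - 176590)*(3830100 - 2122443) = 4370502*1707657 = 7463318333814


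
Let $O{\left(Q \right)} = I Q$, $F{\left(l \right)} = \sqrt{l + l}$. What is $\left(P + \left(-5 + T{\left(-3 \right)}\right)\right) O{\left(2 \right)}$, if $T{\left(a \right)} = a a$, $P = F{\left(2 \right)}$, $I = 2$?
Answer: $24$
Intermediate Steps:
$F{\left(l \right)} = \sqrt{2} \sqrt{l}$ ($F{\left(l \right)} = \sqrt{2 l} = \sqrt{2} \sqrt{l}$)
$P = 2$ ($P = \sqrt{2} \sqrt{2} = 2$)
$O{\left(Q \right)} = 2 Q$
$T{\left(a \right)} = a^{2}$
$\left(P + \left(-5 + T{\left(-3 \right)}\right)\right) O{\left(2 \right)} = \left(2 - \left(5 - \left(-3\right)^{2}\right)\right) 2 \cdot 2 = \left(2 + \left(-5 + 9\right)\right) 4 = \left(2 + 4\right) 4 = 6 \cdot 4 = 24$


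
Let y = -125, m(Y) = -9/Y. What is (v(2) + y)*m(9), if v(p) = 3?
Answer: 122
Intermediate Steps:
(v(2) + y)*m(9) = (3 - 125)*(-9/9) = -(-1098)/9 = -122*(-1) = 122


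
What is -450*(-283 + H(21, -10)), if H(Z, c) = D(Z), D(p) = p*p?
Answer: -71100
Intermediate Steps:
D(p) = p**2
H(Z, c) = Z**2
-450*(-283 + H(21, -10)) = -450*(-283 + 21**2) = -450*(-283 + 441) = -450*158 = -71100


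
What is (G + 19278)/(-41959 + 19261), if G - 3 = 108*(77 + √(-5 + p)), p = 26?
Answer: -9199/7566 - 6*√21/1261 ≈ -1.2376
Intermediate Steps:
G = 8319 + 108*√21 (G = 3 + 108*(77 + √(-5 + 26)) = 3 + 108*(77 + √21) = 3 + (8316 + 108*√21) = 8319 + 108*√21 ≈ 8813.9)
(G + 19278)/(-41959 + 19261) = ((8319 + 108*√21) + 19278)/(-41959 + 19261) = (27597 + 108*√21)/(-22698) = (27597 + 108*√21)*(-1/22698) = -9199/7566 - 6*√21/1261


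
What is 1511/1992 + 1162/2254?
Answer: 408607/320712 ≈ 1.2741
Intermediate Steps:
1511/1992 + 1162/2254 = 1511*(1/1992) + 1162*(1/2254) = 1511/1992 + 83/161 = 408607/320712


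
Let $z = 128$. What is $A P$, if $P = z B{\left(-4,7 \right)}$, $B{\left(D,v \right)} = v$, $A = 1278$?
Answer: $1145088$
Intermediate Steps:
$P = 896$ ($P = 128 \cdot 7 = 896$)
$A P = 1278 \cdot 896 = 1145088$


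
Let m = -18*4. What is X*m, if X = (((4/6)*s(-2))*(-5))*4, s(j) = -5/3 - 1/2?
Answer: -2080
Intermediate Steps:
s(j) = -13/6 (s(j) = -5*⅓ - 1*½ = -5/3 - ½ = -13/6)
X = 260/9 (X = (((4/6)*(-13/6))*(-5))*4 = (((4*(⅙))*(-13/6))*(-5))*4 = (((⅔)*(-13/6))*(-5))*4 = -13/9*(-5)*4 = (65/9)*4 = 260/9 ≈ 28.889)
m = -72
X*m = (260/9)*(-72) = -2080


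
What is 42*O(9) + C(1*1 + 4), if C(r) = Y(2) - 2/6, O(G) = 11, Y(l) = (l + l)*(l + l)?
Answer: 1433/3 ≈ 477.67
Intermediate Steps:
Y(l) = 4*l² (Y(l) = (2*l)*(2*l) = 4*l²)
C(r) = 47/3 (C(r) = 4*2² - 2/6 = 4*4 - 2*⅙ = 16 - ⅓ = 47/3)
42*O(9) + C(1*1 + 4) = 42*11 + 47/3 = 462 + 47/3 = 1433/3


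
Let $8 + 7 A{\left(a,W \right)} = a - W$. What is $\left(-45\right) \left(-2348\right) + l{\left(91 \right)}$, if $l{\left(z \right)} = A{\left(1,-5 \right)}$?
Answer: $\frac{739618}{7} \approx 1.0566 \cdot 10^{5}$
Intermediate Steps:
$A{\left(a,W \right)} = - \frac{8}{7} - \frac{W}{7} + \frac{a}{7}$ ($A{\left(a,W \right)} = - \frac{8}{7} + \frac{a - W}{7} = - \frac{8}{7} - \left(- \frac{a}{7} + \frac{W}{7}\right) = - \frac{8}{7} - \frac{W}{7} + \frac{a}{7}$)
$l{\left(z \right)} = - \frac{2}{7}$ ($l{\left(z \right)} = - \frac{8}{7} - - \frac{5}{7} + \frac{1}{7} \cdot 1 = - \frac{8}{7} + \frac{5}{7} + \frac{1}{7} = - \frac{2}{7}$)
$\left(-45\right) \left(-2348\right) + l{\left(91 \right)} = \left(-45\right) \left(-2348\right) - \frac{2}{7} = 105660 - \frac{2}{7} = \frac{739618}{7}$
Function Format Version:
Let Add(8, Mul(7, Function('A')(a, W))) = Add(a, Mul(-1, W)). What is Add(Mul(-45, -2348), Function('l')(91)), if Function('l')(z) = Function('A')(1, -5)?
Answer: Rational(739618, 7) ≈ 1.0566e+5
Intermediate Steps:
Function('A')(a, W) = Add(Rational(-8, 7), Mul(Rational(-1, 7), W), Mul(Rational(1, 7), a)) (Function('A')(a, W) = Add(Rational(-8, 7), Mul(Rational(1, 7), Add(a, Mul(-1, W)))) = Add(Rational(-8, 7), Add(Mul(Rational(-1, 7), W), Mul(Rational(1, 7), a))) = Add(Rational(-8, 7), Mul(Rational(-1, 7), W), Mul(Rational(1, 7), a)))
Function('l')(z) = Rational(-2, 7) (Function('l')(z) = Add(Rational(-8, 7), Mul(Rational(-1, 7), -5), Mul(Rational(1, 7), 1)) = Add(Rational(-8, 7), Rational(5, 7), Rational(1, 7)) = Rational(-2, 7))
Add(Mul(-45, -2348), Function('l')(91)) = Add(Mul(-45, -2348), Rational(-2, 7)) = Add(105660, Rational(-2, 7)) = Rational(739618, 7)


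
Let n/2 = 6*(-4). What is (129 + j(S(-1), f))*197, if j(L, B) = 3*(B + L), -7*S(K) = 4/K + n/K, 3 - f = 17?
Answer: 93969/7 ≈ 13424.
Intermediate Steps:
f = -14 (f = 3 - 1*17 = 3 - 17 = -14)
n = -48 (n = 2*(6*(-4)) = 2*(-24) = -48)
S(K) = 44/(7*K) (S(K) = -(4/K - 48/K)/7 = -(-44)/(7*K) = 44/(7*K))
j(L, B) = 3*B + 3*L
(129 + j(S(-1), f))*197 = (129 + (3*(-14) + 3*((44/7)/(-1))))*197 = (129 + (-42 + 3*((44/7)*(-1))))*197 = (129 + (-42 + 3*(-44/7)))*197 = (129 + (-42 - 132/7))*197 = (129 - 426/7)*197 = (477/7)*197 = 93969/7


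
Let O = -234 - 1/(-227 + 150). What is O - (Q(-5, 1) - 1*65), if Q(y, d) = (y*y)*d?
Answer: -14937/77 ≈ -193.99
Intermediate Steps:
Q(y, d) = d*y² (Q(y, d) = y²*d = d*y²)
O = -18017/77 (O = -234 - 1/(-77) = -234 - 1*(-1/77) = -234 + 1/77 = -18017/77 ≈ -233.99)
O - (Q(-5, 1) - 1*65) = -18017/77 - (1*(-5)² - 1*65) = -18017/77 - (1*25 - 65) = -18017/77 - (25 - 65) = -18017/77 - 1*(-40) = -18017/77 + 40 = -14937/77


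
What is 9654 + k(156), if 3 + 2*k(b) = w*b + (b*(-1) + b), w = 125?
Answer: 38805/2 ≈ 19403.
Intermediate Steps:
k(b) = -3/2 + 125*b/2 (k(b) = -3/2 + (125*b + (b*(-1) + b))/2 = -3/2 + (125*b + (-b + b))/2 = -3/2 + (125*b + 0)/2 = -3/2 + (125*b)/2 = -3/2 + 125*b/2)
9654 + k(156) = 9654 + (-3/2 + (125/2)*156) = 9654 + (-3/2 + 9750) = 9654 + 19497/2 = 38805/2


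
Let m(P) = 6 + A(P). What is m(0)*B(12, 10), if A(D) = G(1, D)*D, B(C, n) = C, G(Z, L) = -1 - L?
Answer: 72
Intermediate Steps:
A(D) = D*(-1 - D) (A(D) = (-1 - D)*D = D*(-1 - D))
m(P) = 6 - P*(1 + P)
m(0)*B(12, 10) = (6 - 1*0*(1 + 0))*12 = (6 - 1*0*1)*12 = (6 + 0)*12 = 6*12 = 72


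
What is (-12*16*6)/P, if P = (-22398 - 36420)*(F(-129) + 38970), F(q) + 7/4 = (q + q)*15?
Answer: 768/1376272579 ≈ 5.5803e-7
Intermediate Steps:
F(q) = -7/4 + 30*q (F(q) = -7/4 + (q + q)*15 = -7/4 + (2*q)*15 = -7/4 + 30*q)
P = -4128817737/2 (P = (-22398 - 36420)*((-7/4 + 30*(-129)) + 38970) = -58818*((-7/4 - 3870) + 38970) = -58818*(-15487/4 + 38970) = -58818*140393/4 = -4128817737/2 ≈ -2.0644e+9)
(-12*16*6)/P = (-12*16*6)/(-4128817737/2) = -192*6*(-2/4128817737) = -1152*(-2/4128817737) = 768/1376272579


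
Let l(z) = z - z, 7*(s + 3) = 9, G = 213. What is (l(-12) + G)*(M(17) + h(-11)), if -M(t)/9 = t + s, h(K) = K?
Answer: -221520/7 ≈ -31646.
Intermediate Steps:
s = -12/7 (s = -3 + (⅐)*9 = -3 + 9/7 = -12/7 ≈ -1.7143)
l(z) = 0
M(t) = 108/7 - 9*t (M(t) = -9*(t - 12/7) = -9*(-12/7 + t) = 108/7 - 9*t)
(l(-12) + G)*(M(17) + h(-11)) = (0 + 213)*((108/7 - 9*17) - 11) = 213*((108/7 - 153) - 11) = 213*(-963/7 - 11) = 213*(-1040/7) = -221520/7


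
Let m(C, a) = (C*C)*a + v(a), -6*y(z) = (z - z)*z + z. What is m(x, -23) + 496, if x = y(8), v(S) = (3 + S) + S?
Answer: 3709/9 ≈ 412.11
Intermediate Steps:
y(z) = -z/6 (y(z) = -((z - z)*z + z)/6 = -(0*z + z)/6 = -(0 + z)/6 = -z/6)
v(S) = 3 + 2*S
x = -4/3 (x = -1/6*8 = -4/3 ≈ -1.3333)
m(C, a) = 3 + 2*a + a*C**2 (m(C, a) = (C*C)*a + (3 + 2*a) = C**2*a + (3 + 2*a) = a*C**2 + (3 + 2*a) = 3 + 2*a + a*C**2)
m(x, -23) + 496 = (3 + 2*(-23) - 23*(-4/3)**2) + 496 = (3 - 46 - 23*16/9) + 496 = (3 - 46 - 368/9) + 496 = -755/9 + 496 = 3709/9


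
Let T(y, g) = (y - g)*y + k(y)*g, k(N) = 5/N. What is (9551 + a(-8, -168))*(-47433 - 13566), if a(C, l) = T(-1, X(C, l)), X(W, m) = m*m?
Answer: 6303880656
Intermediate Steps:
X(W, m) = m**2
T(y, g) = y*(y - g) + 5*g/y (T(y, g) = (y - g)*y + (5/y)*g = y*(y - g) + 5*g/y)
a(C, l) = 1 - 4*l**2 (a(C, l) = (5*l**2 + (-1)**2*(-1 - l**2))/(-1) = -(5*l**2 + 1*(-1 - l**2)) = -(5*l**2 + (-1 - l**2)) = -(-1 + 4*l**2) = 1 - 4*l**2)
(9551 + a(-8, -168))*(-47433 - 13566) = (9551 + (1 - 4*(-168)**2))*(-47433 - 13566) = (9551 + (1 - 4*28224))*(-60999) = (9551 + (1 - 112896))*(-60999) = (9551 - 112895)*(-60999) = -103344*(-60999) = 6303880656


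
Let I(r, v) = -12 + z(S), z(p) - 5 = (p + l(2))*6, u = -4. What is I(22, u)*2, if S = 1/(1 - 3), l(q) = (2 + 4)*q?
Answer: 124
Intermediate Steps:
l(q) = 6*q
S = -½ (S = 1/(-2) = -½ ≈ -0.50000)
z(p) = 77 + 6*p (z(p) = 5 + (p + 6*2)*6 = 5 + (p + 12)*6 = 5 + (12 + p)*6 = 5 + (72 + 6*p) = 77 + 6*p)
I(r, v) = 62 (I(r, v) = -12 + (77 + 6*(-½)) = -12 + (77 - 3) = -12 + 74 = 62)
I(22, u)*2 = 62*2 = 124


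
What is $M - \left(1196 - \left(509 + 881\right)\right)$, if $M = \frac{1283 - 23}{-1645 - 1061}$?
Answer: $\frac{87284}{451} \approx 193.53$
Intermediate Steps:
$M = - \frac{210}{451}$ ($M = \frac{1260}{-2706} = 1260 \left(- \frac{1}{2706}\right) = - \frac{210}{451} \approx -0.46563$)
$M - \left(1196 - \left(509 + 881\right)\right) = - \frac{210}{451} - \left(1196 - \left(509 + 881\right)\right) = - \frac{210}{451} - \left(1196 - 1390\right) = - \frac{210}{451} - -194 = - \frac{210}{451} + 194 = \frac{87284}{451}$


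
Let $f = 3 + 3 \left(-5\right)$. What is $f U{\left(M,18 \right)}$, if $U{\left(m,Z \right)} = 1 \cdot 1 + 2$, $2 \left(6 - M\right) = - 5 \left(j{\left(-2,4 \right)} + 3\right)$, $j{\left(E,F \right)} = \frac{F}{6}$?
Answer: $-36$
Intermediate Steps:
$j{\left(E,F \right)} = \frac{F}{6}$ ($j{\left(E,F \right)} = F \frac{1}{6} = \frac{F}{6}$)
$M = \frac{91}{6}$ ($M = 6 - \frac{\left(-5\right) \left(\frac{1}{6} \cdot 4 + 3\right)}{2} = 6 - \frac{\left(-5\right) \left(\frac{2}{3} + 3\right)}{2} = 6 - \frac{\left(-5\right) \frac{11}{3}}{2} = 6 - - \frac{55}{6} = 6 + \frac{55}{6} = \frac{91}{6} \approx 15.167$)
$f = -12$ ($f = 3 - 15 = -12$)
$U{\left(m,Z \right)} = 3$ ($U{\left(m,Z \right)} = 1 + 2 = 3$)
$f U{\left(M,18 \right)} = \left(-12\right) 3 = -36$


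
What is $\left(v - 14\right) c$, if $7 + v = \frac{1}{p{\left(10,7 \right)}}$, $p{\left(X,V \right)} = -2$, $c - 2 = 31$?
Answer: $- \frac{1419}{2} \approx -709.5$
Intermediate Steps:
$c = 33$ ($c = 2 + 31 = 33$)
$v = - \frac{15}{2}$ ($v = -7 + \frac{1}{-2} = -7 - \frac{1}{2} = - \frac{15}{2} \approx -7.5$)
$\left(v - 14\right) c = \left(- \frac{15}{2} - 14\right) 33 = \left(- \frac{43}{2}\right) 33 = - \frac{1419}{2}$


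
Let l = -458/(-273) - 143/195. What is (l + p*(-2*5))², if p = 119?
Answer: 2634327009721/1863225 ≈ 1.4139e+6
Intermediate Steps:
l = 1289/1365 (l = -458*(-1/273) - 143*1/195 = 458/273 - 11/15 = 1289/1365 ≈ 0.94432)
(l + p*(-2*5))² = (1289/1365 + 119*(-2*5))² = (1289/1365 + 119*(-10))² = (1289/1365 - 1190)² = (-1623061/1365)² = 2634327009721/1863225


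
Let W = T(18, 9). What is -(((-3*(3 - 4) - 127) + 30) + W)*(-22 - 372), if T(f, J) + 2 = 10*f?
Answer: 33096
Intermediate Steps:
T(f, J) = -2 + 10*f
W = 178 (W = -2 + 10*18 = -2 + 180 = 178)
-(((-3*(3 - 4) - 127) + 30) + W)*(-22 - 372) = -(((-3*(3 - 4) - 127) + 30) + 178)*(-22 - 372) = -(((-3*(-1) - 127) + 30) + 178)*(-394) = -(((3 - 127) + 30) + 178)*(-394) = -((-124 + 30) + 178)*(-394) = -(-94 + 178)*(-394) = -84*(-394) = -1*(-33096) = 33096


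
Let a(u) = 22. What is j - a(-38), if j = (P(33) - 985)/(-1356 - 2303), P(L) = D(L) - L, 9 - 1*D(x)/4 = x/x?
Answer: -79512/3659 ≈ -21.731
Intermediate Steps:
D(x) = 32 (D(x) = 36 - 4*x/x = 36 - 4*1 = 36 - 4 = 32)
P(L) = 32 - L
j = 986/3659 (j = ((32 - 1*33) - 985)/(-1356 - 2303) = ((32 - 33) - 985)/(-3659) = (-1 - 985)*(-1/3659) = -986*(-1/3659) = 986/3659 ≈ 0.26947)
j - a(-38) = 986/3659 - 1*22 = 986/3659 - 22 = -79512/3659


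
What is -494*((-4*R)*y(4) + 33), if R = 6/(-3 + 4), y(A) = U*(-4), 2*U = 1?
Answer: -40014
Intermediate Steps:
U = ½ (U = (½)*1 = ½ ≈ 0.50000)
y(A) = -2 (y(A) = (½)*(-4) = -2)
R = 6 (R = 6/1 = 6*1 = 6)
-494*((-4*R)*y(4) + 33) = -494*(-4*6*(-2) + 33) = -494*(-24*(-2) + 33) = -494*(48 + 33) = -494*81 = -40014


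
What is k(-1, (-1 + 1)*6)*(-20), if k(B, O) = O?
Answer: 0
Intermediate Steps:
k(-1, (-1 + 1)*6)*(-20) = ((-1 + 1)*6)*(-20) = (0*6)*(-20) = 0*(-20) = 0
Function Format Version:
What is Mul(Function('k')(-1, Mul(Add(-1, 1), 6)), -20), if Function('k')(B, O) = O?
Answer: 0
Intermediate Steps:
Mul(Function('k')(-1, Mul(Add(-1, 1), 6)), -20) = Mul(Mul(Add(-1, 1), 6), -20) = Mul(Mul(0, 6), -20) = Mul(0, -20) = 0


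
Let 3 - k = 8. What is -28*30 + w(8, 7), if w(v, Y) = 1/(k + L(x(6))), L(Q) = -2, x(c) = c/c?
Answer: -5881/7 ≈ -840.14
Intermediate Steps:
x(c) = 1
k = -5 (k = 3 - 1*8 = 3 - 8 = -5)
w(v, Y) = -⅐ (w(v, Y) = 1/(-5 - 2) = 1/(-7) = -⅐)
-28*30 + w(8, 7) = -28*30 - ⅐ = -840 - ⅐ = -5881/7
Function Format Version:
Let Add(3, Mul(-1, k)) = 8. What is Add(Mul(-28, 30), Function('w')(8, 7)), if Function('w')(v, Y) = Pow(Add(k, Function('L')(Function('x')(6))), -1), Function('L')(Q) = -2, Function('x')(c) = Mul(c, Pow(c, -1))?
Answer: Rational(-5881, 7) ≈ -840.14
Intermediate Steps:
Function('x')(c) = 1
k = -5 (k = Add(3, Mul(-1, 8)) = Add(3, -8) = -5)
Function('w')(v, Y) = Rational(-1, 7) (Function('w')(v, Y) = Pow(Add(-5, -2), -1) = Pow(-7, -1) = Rational(-1, 7))
Add(Mul(-28, 30), Function('w')(8, 7)) = Add(Mul(-28, 30), Rational(-1, 7)) = Add(-840, Rational(-1, 7)) = Rational(-5881, 7)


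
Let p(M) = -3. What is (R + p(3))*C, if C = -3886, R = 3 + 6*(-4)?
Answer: 93264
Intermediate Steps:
R = -21 (R = 3 - 24 = -21)
(R + p(3))*C = (-21 - 3)*(-3886) = -24*(-3886) = 93264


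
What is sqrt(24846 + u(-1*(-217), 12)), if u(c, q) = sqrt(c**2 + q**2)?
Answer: sqrt(24846 + sqrt(47233)) ≈ 158.31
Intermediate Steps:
sqrt(24846 + u(-1*(-217), 12)) = sqrt(24846 + sqrt((-1*(-217))**2 + 12**2)) = sqrt(24846 + sqrt(217**2 + 144)) = sqrt(24846 + sqrt(47089 + 144)) = sqrt(24846 + sqrt(47233))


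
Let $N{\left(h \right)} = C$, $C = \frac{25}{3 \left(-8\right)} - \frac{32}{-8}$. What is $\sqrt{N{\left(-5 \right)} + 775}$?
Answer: $\frac{\sqrt{112026}}{12} \approx 27.892$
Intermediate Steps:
$C = \frac{71}{24}$ ($C = \frac{25}{-24} - -4 = 25 \left(- \frac{1}{24}\right) + 4 = - \frac{25}{24} + 4 = \frac{71}{24} \approx 2.9583$)
$N{\left(h \right)} = \frac{71}{24}$
$\sqrt{N{\left(-5 \right)} + 775} = \sqrt{\frac{71}{24} + 775} = \sqrt{\frac{18671}{24}} = \frac{\sqrt{112026}}{12}$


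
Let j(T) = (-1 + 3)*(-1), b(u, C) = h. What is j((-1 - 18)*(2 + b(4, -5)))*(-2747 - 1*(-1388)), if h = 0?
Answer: 2718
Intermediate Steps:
b(u, C) = 0
j(T) = -2 (j(T) = 2*(-1) = -2)
j((-1 - 18)*(2 + b(4, -5)))*(-2747 - 1*(-1388)) = -2*(-2747 - 1*(-1388)) = -2*(-2747 + 1388) = -2*(-1359) = 2718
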